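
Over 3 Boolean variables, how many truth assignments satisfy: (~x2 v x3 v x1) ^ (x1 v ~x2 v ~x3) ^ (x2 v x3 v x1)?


Enumerate all 8 truth assignments over 3 variables.
Test each against every clause.
Satisfying assignments found: 5.

5


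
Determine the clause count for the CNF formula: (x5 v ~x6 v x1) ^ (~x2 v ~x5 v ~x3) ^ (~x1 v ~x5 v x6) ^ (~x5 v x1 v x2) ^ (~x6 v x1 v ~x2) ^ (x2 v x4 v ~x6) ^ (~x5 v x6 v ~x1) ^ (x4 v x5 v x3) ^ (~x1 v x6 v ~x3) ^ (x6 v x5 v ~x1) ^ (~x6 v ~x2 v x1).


Each group enclosed in parentheses joined by ^ is one clause.
Counting the conjuncts: 11 clauses.

11


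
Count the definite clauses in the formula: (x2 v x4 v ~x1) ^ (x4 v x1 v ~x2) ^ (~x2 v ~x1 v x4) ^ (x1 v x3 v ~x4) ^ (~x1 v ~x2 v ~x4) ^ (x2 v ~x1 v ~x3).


A definite clause has exactly one positive literal.
Clause 1: 2 positive -> not definite
Clause 2: 2 positive -> not definite
Clause 3: 1 positive -> definite
Clause 4: 2 positive -> not definite
Clause 5: 0 positive -> not definite
Clause 6: 1 positive -> definite
Definite clause count = 2.

2


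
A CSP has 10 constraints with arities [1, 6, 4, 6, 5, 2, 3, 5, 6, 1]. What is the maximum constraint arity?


The arities are: 1, 6, 4, 6, 5, 2, 3, 5, 6, 1.
Scan for the maximum value.
Maximum arity = 6.

6


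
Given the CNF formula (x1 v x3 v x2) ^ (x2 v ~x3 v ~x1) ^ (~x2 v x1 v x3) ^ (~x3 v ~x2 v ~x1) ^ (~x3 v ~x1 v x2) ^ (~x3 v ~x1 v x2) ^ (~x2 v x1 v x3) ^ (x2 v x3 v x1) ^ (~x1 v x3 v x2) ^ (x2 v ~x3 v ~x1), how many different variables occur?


Identify each distinct variable in the formula.
Variables found: x1, x2, x3.
Total distinct variables = 3.

3


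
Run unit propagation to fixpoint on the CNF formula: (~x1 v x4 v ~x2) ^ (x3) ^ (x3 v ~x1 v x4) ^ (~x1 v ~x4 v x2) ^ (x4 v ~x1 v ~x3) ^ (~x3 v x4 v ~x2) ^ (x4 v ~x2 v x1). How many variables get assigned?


Unit propagation repeatedly assigns the literal in any unit clause, then simplifies.
Assignments in order: x3 = T.
No further unit clauses remain.
Total variables assigned = 1.

1


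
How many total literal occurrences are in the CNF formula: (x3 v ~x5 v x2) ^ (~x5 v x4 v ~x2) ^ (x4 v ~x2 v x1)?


Clause lengths: 3, 3, 3.
Sum = 3 + 3 + 3 = 9.

9


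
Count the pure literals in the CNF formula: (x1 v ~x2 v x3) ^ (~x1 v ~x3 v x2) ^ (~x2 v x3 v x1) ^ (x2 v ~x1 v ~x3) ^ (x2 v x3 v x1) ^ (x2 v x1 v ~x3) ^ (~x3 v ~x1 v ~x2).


A pure literal appears in only one polarity across all clauses.
No pure literals found.
Count = 0.

0


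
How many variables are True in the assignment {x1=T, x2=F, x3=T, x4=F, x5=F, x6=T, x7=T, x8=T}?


The weight is the number of variables assigned True.
True variables: x1, x3, x6, x7, x8.
Weight = 5.

5


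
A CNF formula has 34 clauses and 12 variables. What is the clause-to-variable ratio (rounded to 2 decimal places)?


Clause-to-variable ratio = clauses / variables.
34 / 12 = 2.83.

2.83


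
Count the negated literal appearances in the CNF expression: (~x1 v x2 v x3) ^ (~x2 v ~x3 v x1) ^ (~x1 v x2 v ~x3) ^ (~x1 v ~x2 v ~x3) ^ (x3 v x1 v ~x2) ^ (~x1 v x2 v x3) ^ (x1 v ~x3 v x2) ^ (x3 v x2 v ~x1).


Scan each clause for negated literals.
Clause 1: 1 negative; Clause 2: 2 negative; Clause 3: 2 negative; Clause 4: 3 negative; Clause 5: 1 negative; Clause 6: 1 negative; Clause 7: 1 negative; Clause 8: 1 negative.
Total negative literal occurrences = 12.

12


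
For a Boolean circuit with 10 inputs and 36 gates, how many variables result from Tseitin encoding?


The Tseitin transformation introduces one auxiliary variable per gate.
Total variables = inputs + gates = 10 + 36 = 46.

46


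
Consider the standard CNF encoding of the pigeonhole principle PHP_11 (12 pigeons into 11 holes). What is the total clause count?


The PHP encoding has two parts:
1) At-least-one-hole clauses: 12 (one per pigeon, each with 11 literals).
2) At-most-one-pigeon-per-hole clauses: 11 holes * C(12,2) = 11 * 66 = 726.
Total clauses = 12 + 726 = 738.

738


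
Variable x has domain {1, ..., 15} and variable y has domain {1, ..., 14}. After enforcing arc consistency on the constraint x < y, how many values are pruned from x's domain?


For the constraint x < y, x needs a supporting value in y's domain.
x can be at most 13 (one less than y's maximum).
Valid x values from domain: 13 out of 15.
Pruned = 15 - 13 = 2.

2


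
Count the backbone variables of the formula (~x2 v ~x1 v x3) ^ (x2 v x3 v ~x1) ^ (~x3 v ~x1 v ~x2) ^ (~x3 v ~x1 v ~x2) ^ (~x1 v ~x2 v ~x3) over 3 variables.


Find all satisfying assignments: 5 model(s).
Check which variables have the same value in every model.
No variable is fixed across all models.
Backbone size = 0.

0


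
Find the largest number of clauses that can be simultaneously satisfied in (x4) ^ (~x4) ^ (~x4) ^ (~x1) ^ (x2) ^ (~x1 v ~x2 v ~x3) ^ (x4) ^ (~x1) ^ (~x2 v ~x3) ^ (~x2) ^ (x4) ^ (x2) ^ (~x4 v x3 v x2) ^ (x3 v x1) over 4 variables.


Enumerate all 16 truth assignments.
For each, count how many of the 14 clauses are satisfied.
The formula is not fully satisfiable, so the maximum is below 14.
Maximum simultaneously satisfiable clauses = 10.

10


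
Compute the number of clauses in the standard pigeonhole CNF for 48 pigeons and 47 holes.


The PHP encoding has two parts:
1) At-least-one-hole clauses: 48 (one per pigeon, each with 47 literals).
2) At-most-one-pigeon-per-hole clauses: 47 holes * C(48,2) = 47 * 1128 = 53016.
Total clauses = 48 + 53016 = 53064.

53064


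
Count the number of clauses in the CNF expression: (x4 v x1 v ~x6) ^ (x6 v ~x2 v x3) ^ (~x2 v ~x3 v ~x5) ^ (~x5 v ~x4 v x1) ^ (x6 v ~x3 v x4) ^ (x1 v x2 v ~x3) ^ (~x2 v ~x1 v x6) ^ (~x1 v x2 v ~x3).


Each group enclosed in parentheses joined by ^ is one clause.
Counting the conjuncts: 8 clauses.

8


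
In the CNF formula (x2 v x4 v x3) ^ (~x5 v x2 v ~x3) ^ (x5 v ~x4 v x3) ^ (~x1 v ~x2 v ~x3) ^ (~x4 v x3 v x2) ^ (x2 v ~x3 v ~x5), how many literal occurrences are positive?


Scan each clause for unnegated literals.
Clause 1: 3 positive; Clause 2: 1 positive; Clause 3: 2 positive; Clause 4: 0 positive; Clause 5: 2 positive; Clause 6: 1 positive.
Total positive literal occurrences = 9.

9


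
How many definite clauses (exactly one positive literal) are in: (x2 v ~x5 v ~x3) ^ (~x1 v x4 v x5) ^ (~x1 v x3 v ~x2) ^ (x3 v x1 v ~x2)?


A definite clause has exactly one positive literal.
Clause 1: 1 positive -> definite
Clause 2: 2 positive -> not definite
Clause 3: 1 positive -> definite
Clause 4: 2 positive -> not definite
Definite clause count = 2.

2


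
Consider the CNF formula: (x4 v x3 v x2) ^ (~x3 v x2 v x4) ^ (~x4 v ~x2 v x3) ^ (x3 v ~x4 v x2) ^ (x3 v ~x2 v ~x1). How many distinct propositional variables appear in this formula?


Identify each distinct variable in the formula.
Variables found: x1, x2, x3, x4.
Total distinct variables = 4.

4


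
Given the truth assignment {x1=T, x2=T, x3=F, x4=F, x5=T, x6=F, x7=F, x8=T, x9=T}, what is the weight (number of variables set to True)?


The weight is the number of variables assigned True.
True variables: x1, x2, x5, x8, x9.
Weight = 5.

5


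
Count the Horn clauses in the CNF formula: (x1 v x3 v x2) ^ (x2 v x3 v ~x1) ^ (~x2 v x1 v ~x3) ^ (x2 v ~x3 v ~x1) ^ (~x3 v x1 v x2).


A Horn clause has at most one positive literal.
Clause 1: 3 positive lit(s) -> not Horn
Clause 2: 2 positive lit(s) -> not Horn
Clause 3: 1 positive lit(s) -> Horn
Clause 4: 1 positive lit(s) -> Horn
Clause 5: 2 positive lit(s) -> not Horn
Total Horn clauses = 2.

2


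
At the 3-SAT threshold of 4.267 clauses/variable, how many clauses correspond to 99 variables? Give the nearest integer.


The 3-SAT phase transition occurs at approximately 4.267 clauses per variable.
m = 4.267 * 99 = 422.433.
Rounded to nearest integer: 422.

422


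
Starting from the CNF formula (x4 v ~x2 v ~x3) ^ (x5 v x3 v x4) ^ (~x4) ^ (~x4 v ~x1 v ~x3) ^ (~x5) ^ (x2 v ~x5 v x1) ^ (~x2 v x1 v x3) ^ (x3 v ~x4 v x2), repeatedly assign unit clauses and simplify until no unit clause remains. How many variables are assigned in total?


Unit propagation repeatedly assigns the literal in any unit clause, then simplifies.
Assignments in order: x4 = F, x5 = F, x3 = T, x2 = F.
No further unit clauses remain.
Total variables assigned = 4.

4


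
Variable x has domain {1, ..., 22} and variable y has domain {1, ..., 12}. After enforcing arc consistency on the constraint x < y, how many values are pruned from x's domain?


For the constraint x < y, x needs a supporting value in y's domain.
x can be at most 11 (one less than y's maximum).
Valid x values from domain: 11 out of 22.
Pruned = 22 - 11 = 11.

11


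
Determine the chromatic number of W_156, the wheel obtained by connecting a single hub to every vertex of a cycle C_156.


W_156 consists of the cycle C_156 together with a hub vertex adjacent to every cycle vertex.
The cycle C_156 needs 2 colors (even cycle -> 2).
The hub is adjacent to every cycle vertex, so it must receive a new color distinct from all of them.
Chromatic number = 2 + 1 = 3.

3


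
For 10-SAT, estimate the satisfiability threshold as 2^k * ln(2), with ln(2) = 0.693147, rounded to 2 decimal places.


Using the asymptotic formula: threshold ~ 2^k * ln(2).
2^10 = 1024.
1024 * 0.693147 = 709.78.

709.78


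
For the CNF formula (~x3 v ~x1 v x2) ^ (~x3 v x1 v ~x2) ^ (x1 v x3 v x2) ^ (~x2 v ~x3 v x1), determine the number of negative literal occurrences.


Scan each clause for negated literals.
Clause 1: 2 negative; Clause 2: 2 negative; Clause 3: 0 negative; Clause 4: 2 negative.
Total negative literal occurrences = 6.

6


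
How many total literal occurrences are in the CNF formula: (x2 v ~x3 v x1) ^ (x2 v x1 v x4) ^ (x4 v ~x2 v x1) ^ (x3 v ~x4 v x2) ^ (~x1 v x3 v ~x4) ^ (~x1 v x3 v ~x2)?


Clause lengths: 3, 3, 3, 3, 3, 3.
Sum = 3 + 3 + 3 + 3 + 3 + 3 = 18.

18


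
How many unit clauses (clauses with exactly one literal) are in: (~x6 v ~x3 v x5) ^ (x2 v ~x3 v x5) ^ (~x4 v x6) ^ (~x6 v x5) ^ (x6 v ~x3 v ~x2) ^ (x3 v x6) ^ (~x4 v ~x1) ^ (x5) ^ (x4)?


A unit clause contains exactly one literal.
Unit clauses found: (x5), (x4).
Count = 2.

2


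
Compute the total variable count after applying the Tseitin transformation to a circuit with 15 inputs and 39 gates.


The Tseitin transformation introduces one auxiliary variable per gate.
Total variables = inputs + gates = 15 + 39 = 54.

54


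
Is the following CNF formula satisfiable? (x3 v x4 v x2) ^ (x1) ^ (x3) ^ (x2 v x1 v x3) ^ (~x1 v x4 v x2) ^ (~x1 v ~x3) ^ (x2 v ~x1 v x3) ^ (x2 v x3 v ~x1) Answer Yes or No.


Check all 16 possible truth assignments.
Number of satisfying assignments found: 0.
The formula is unsatisfiable.

No


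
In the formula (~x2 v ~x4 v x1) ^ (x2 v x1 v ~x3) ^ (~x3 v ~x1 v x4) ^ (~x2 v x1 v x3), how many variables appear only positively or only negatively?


A pure literal appears in only one polarity across all clauses.
No pure literals found.
Count = 0.

0


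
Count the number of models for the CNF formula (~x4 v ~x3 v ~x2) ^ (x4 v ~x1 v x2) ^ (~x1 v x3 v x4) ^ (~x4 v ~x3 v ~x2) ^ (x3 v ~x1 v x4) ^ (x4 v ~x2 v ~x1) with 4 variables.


Enumerate all 16 truth assignments over 4 variables.
Test each against every clause.
Satisfying assignments found: 10.

10


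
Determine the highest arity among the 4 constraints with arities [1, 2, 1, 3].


The arities are: 1, 2, 1, 3.
Scan for the maximum value.
Maximum arity = 3.

3


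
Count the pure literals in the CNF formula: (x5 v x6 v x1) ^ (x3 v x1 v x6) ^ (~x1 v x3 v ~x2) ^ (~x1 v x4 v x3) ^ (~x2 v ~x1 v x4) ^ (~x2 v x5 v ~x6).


A pure literal appears in only one polarity across all clauses.
Pure literals: x2 (negative only), x3 (positive only), x4 (positive only), x5 (positive only).
Count = 4.

4


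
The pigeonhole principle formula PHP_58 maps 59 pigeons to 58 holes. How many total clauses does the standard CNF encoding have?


The PHP encoding has two parts:
1) At-least-one-hole clauses: 59 (one per pigeon, each with 58 literals).
2) At-most-one-pigeon-per-hole clauses: 58 holes * C(59,2) = 58 * 1711 = 99238.
Total clauses = 59 + 99238 = 99297.

99297


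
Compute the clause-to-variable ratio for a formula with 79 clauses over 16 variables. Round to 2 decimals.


Clause-to-variable ratio = clauses / variables.
79 / 16 = 4.94.

4.94


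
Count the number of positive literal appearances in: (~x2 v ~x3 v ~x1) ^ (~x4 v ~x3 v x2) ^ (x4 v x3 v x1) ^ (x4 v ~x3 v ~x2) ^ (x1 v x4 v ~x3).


Scan each clause for unnegated literals.
Clause 1: 0 positive; Clause 2: 1 positive; Clause 3: 3 positive; Clause 4: 1 positive; Clause 5: 2 positive.
Total positive literal occurrences = 7.

7


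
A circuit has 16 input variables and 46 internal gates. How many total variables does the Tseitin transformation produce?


The Tseitin transformation introduces one auxiliary variable per gate.
Total variables = inputs + gates = 16 + 46 = 62.

62


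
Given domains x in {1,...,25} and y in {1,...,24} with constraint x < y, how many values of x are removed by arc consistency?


For the constraint x < y, x needs a supporting value in y's domain.
x can be at most 23 (one less than y's maximum).
Valid x values from domain: 23 out of 25.
Pruned = 25 - 23 = 2.

2


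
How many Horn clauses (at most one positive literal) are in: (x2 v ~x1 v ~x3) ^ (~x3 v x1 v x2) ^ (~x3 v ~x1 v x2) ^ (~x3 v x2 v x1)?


A Horn clause has at most one positive literal.
Clause 1: 1 positive lit(s) -> Horn
Clause 2: 2 positive lit(s) -> not Horn
Clause 3: 1 positive lit(s) -> Horn
Clause 4: 2 positive lit(s) -> not Horn
Total Horn clauses = 2.

2


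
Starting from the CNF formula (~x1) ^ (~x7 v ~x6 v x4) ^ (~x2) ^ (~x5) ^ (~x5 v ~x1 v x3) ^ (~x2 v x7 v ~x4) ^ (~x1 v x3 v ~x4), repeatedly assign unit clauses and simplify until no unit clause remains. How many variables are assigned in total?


Unit propagation repeatedly assigns the literal in any unit clause, then simplifies.
Assignments in order: x1 = F, x2 = F, x5 = F.
No further unit clauses remain.
Total variables assigned = 3.

3


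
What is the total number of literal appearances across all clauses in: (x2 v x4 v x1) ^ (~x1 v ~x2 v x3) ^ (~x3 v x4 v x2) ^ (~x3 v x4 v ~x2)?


Clause lengths: 3, 3, 3, 3.
Sum = 3 + 3 + 3 + 3 = 12.

12


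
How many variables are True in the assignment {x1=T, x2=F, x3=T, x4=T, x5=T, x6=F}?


The weight is the number of variables assigned True.
True variables: x1, x3, x4, x5.
Weight = 4.

4


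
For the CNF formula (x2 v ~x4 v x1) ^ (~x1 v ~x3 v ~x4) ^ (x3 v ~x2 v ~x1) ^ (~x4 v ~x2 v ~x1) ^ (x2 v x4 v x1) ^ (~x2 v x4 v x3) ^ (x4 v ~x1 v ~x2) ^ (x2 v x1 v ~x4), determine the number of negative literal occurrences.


Scan each clause for negated literals.
Clause 1: 1 negative; Clause 2: 3 negative; Clause 3: 2 negative; Clause 4: 3 negative; Clause 5: 0 negative; Clause 6: 1 negative; Clause 7: 2 negative; Clause 8: 1 negative.
Total negative literal occurrences = 13.

13


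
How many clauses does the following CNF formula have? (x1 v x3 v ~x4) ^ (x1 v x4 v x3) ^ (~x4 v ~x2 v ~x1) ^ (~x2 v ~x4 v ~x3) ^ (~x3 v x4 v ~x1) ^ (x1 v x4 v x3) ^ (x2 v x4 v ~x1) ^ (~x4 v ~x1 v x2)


Each group enclosed in parentheses joined by ^ is one clause.
Counting the conjuncts: 8 clauses.

8


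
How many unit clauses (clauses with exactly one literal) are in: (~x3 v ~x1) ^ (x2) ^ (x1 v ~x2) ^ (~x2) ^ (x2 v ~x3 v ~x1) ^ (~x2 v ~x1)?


A unit clause contains exactly one literal.
Unit clauses found: (x2), (~x2).
Count = 2.

2


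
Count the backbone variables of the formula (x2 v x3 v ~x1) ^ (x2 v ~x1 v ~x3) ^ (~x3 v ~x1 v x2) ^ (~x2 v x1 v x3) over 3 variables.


Find all satisfying assignments: 5 model(s).
Check which variables have the same value in every model.
No variable is fixed across all models.
Backbone size = 0.

0


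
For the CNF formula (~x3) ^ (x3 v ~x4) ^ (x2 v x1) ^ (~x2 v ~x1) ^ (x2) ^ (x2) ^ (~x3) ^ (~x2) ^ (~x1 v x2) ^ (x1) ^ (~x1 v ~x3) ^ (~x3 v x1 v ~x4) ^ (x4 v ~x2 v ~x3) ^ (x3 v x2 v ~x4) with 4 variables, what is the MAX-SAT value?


Enumerate all 16 truth assignments.
For each, count how many of the 14 clauses are satisfied.
The formula is not fully satisfiable, so the maximum is below 14.
Maximum simultaneously satisfiable clauses = 12.

12


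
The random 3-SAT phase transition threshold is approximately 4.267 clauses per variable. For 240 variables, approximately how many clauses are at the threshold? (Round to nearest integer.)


The 3-SAT phase transition occurs at approximately 4.267 clauses per variable.
m = 4.267 * 240 = 1024.08.
Rounded to nearest integer: 1024.

1024


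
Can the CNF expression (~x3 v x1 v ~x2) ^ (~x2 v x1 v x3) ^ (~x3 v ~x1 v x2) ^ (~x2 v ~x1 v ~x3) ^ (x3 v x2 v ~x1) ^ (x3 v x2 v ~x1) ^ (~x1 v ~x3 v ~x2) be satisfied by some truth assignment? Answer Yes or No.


Check all 8 possible truth assignments.
Number of satisfying assignments found: 3.
The formula is satisfiable.

Yes


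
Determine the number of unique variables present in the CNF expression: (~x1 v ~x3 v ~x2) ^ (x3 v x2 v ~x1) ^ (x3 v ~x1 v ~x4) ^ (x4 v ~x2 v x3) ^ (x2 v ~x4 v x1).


Identify each distinct variable in the formula.
Variables found: x1, x2, x3, x4.
Total distinct variables = 4.

4


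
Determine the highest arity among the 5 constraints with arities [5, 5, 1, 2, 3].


The arities are: 5, 5, 1, 2, 3.
Scan for the maximum value.
Maximum arity = 5.

5


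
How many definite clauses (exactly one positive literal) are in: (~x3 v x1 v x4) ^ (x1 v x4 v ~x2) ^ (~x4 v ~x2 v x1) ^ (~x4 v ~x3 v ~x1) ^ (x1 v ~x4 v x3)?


A definite clause has exactly one positive literal.
Clause 1: 2 positive -> not definite
Clause 2: 2 positive -> not definite
Clause 3: 1 positive -> definite
Clause 4: 0 positive -> not definite
Clause 5: 2 positive -> not definite
Definite clause count = 1.

1


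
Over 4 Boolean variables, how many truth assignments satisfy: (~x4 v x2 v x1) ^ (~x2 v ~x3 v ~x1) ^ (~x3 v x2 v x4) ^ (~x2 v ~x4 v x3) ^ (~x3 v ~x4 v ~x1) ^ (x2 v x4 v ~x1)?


Enumerate all 16 truth assignments over 4 variables.
Test each against every clause.
Satisfying assignments found: 6.

6


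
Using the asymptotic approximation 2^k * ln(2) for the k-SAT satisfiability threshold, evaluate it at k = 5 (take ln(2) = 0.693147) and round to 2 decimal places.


Using the asymptotic formula: threshold ~ 2^k * ln(2).
2^5 = 32.
32 * 0.693147 = 22.18.

22.18


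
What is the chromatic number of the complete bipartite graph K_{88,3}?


K_{88,3} is bipartite by definition: the two parts are independent sets, with every edge crossing between them.
Color all vertices in one part with color 1 and all vertices in the other part with color 2.
Since the graph has at least one edge, one color does not suffice.
Chromatic number = 2.

2


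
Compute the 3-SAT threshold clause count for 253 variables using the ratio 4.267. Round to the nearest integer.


The 3-SAT phase transition occurs at approximately 4.267 clauses per variable.
m = 4.267 * 253 = 1079.551.
Rounded to nearest integer: 1080.

1080


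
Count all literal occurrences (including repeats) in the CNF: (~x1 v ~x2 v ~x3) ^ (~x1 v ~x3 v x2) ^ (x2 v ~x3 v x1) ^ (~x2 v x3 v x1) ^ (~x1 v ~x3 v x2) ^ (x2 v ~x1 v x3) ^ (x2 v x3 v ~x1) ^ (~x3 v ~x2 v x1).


Clause lengths: 3, 3, 3, 3, 3, 3, 3, 3.
Sum = 3 + 3 + 3 + 3 + 3 + 3 + 3 + 3 = 24.

24


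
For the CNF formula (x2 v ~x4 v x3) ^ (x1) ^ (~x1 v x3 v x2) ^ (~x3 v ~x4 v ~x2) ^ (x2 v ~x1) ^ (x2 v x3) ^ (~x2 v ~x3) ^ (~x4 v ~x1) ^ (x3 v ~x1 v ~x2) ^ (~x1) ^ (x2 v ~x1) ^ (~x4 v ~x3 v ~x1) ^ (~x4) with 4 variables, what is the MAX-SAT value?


Enumerate all 16 truth assignments.
For each, count how many of the 13 clauses are satisfied.
The formula is not fully satisfiable, so the maximum is below 13.
Maximum simultaneously satisfiable clauses = 12.

12


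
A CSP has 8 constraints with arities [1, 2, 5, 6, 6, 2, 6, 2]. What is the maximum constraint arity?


The arities are: 1, 2, 5, 6, 6, 2, 6, 2.
Scan for the maximum value.
Maximum arity = 6.

6


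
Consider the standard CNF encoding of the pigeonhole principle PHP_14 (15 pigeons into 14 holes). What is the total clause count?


The PHP encoding has two parts:
1) At-least-one-hole clauses: 15 (one per pigeon, each with 14 literals).
2) At-most-one-pigeon-per-hole clauses: 14 holes * C(15,2) = 14 * 105 = 1470.
Total clauses = 15 + 1470 = 1485.

1485


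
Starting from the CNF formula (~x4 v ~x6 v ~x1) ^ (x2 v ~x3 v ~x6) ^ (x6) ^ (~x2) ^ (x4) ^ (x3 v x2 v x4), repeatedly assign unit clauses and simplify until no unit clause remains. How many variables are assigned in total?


Unit propagation repeatedly assigns the literal in any unit clause, then simplifies.
Assignments in order: x6 = T, x2 = F, x3 = F, x4 = T, x1 = F.
No further unit clauses remain.
Total variables assigned = 5.

5


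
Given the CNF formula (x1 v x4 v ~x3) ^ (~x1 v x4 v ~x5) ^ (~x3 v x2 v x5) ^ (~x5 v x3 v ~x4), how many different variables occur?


Identify each distinct variable in the formula.
Variables found: x1, x2, x3, x4, x5.
Total distinct variables = 5.

5


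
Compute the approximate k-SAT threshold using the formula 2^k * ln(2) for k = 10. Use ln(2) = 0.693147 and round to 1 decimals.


Using the asymptotic formula: threshold ~ 2^k * ln(2).
2^10 = 1024.
1024 * 0.693147 = 709.8.

709.8


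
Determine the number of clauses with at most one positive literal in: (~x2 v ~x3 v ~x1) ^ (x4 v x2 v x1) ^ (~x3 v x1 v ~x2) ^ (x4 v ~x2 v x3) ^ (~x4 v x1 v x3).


A Horn clause has at most one positive literal.
Clause 1: 0 positive lit(s) -> Horn
Clause 2: 3 positive lit(s) -> not Horn
Clause 3: 1 positive lit(s) -> Horn
Clause 4: 2 positive lit(s) -> not Horn
Clause 5: 2 positive lit(s) -> not Horn
Total Horn clauses = 2.

2


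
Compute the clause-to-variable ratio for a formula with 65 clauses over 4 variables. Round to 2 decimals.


Clause-to-variable ratio = clauses / variables.
65 / 4 = 16.25.

16.25


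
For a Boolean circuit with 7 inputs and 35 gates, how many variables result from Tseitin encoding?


The Tseitin transformation introduces one auxiliary variable per gate.
Total variables = inputs + gates = 7 + 35 = 42.

42


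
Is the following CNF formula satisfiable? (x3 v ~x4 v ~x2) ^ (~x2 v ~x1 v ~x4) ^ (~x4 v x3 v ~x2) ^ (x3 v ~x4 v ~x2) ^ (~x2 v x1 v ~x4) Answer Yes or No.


Check all 16 possible truth assignments.
Number of satisfying assignments found: 12.
The formula is satisfiable.

Yes


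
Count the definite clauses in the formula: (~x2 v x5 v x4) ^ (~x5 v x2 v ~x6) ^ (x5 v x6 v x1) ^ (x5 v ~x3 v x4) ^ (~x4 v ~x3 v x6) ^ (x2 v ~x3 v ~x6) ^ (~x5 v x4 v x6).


A definite clause has exactly one positive literal.
Clause 1: 2 positive -> not definite
Clause 2: 1 positive -> definite
Clause 3: 3 positive -> not definite
Clause 4: 2 positive -> not definite
Clause 5: 1 positive -> definite
Clause 6: 1 positive -> definite
Clause 7: 2 positive -> not definite
Definite clause count = 3.

3


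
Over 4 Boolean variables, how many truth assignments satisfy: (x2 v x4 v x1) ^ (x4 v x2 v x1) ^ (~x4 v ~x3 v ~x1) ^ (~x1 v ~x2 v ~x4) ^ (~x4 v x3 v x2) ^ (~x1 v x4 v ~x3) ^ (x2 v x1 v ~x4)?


Enumerate all 16 truth assignments over 4 variables.
Test each against every clause.
Satisfying assignments found: 6.

6


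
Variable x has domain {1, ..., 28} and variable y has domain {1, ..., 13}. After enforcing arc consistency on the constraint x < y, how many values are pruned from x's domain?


For the constraint x < y, x needs a supporting value in y's domain.
x can be at most 12 (one less than y's maximum).
Valid x values from domain: 12 out of 28.
Pruned = 28 - 12 = 16.

16


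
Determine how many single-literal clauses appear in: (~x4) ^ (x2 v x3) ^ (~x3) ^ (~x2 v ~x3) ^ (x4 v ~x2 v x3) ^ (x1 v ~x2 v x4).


A unit clause contains exactly one literal.
Unit clauses found: (~x4), (~x3).
Count = 2.

2


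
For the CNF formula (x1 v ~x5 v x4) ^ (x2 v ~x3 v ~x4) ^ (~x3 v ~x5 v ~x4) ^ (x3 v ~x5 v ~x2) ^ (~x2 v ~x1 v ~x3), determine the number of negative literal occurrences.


Scan each clause for negated literals.
Clause 1: 1 negative; Clause 2: 2 negative; Clause 3: 3 negative; Clause 4: 2 negative; Clause 5: 3 negative.
Total negative literal occurrences = 11.

11


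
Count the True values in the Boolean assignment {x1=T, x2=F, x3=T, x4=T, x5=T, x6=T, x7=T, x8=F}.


The weight is the number of variables assigned True.
True variables: x1, x3, x4, x5, x6, x7.
Weight = 6.

6


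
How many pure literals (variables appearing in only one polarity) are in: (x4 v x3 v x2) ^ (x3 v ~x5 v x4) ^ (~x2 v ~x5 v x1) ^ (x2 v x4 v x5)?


A pure literal appears in only one polarity across all clauses.
Pure literals: x1 (positive only), x3 (positive only), x4 (positive only).
Count = 3.

3


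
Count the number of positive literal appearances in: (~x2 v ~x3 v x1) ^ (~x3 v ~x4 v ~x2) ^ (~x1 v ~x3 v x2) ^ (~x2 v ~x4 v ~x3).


Scan each clause for unnegated literals.
Clause 1: 1 positive; Clause 2: 0 positive; Clause 3: 1 positive; Clause 4: 0 positive.
Total positive literal occurrences = 2.

2


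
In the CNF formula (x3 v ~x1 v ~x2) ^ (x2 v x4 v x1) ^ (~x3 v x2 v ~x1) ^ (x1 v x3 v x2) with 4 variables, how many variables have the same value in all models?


Find all satisfying assignments: 9 model(s).
Check which variables have the same value in every model.
No variable is fixed across all models.
Backbone size = 0.

0


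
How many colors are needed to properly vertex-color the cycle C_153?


An odd cycle cannot be 2-colored: alternating two colors around the cycle returns to the start with a conflict.
Since 153 is odd, three colors are required (and three suffice).
Chromatic number = 3.

3


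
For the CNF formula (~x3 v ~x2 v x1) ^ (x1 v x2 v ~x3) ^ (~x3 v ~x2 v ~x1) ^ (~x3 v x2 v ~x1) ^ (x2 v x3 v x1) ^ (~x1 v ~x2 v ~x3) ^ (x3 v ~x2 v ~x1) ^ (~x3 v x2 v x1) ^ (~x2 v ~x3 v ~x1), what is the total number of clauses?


Each group enclosed in parentheses joined by ^ is one clause.
Counting the conjuncts: 9 clauses.

9


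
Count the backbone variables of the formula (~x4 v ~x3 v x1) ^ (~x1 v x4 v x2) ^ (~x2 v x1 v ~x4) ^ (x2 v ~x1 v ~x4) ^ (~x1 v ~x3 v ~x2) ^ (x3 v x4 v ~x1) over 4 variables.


Find all satisfying assignments: 6 model(s).
Check which variables have the same value in every model.
No variable is fixed across all models.
Backbone size = 0.

0


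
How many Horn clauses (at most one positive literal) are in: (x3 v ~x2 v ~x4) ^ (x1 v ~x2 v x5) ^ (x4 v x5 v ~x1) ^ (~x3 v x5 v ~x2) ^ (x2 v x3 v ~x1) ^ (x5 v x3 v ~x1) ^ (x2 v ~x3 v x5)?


A Horn clause has at most one positive literal.
Clause 1: 1 positive lit(s) -> Horn
Clause 2: 2 positive lit(s) -> not Horn
Clause 3: 2 positive lit(s) -> not Horn
Clause 4: 1 positive lit(s) -> Horn
Clause 5: 2 positive lit(s) -> not Horn
Clause 6: 2 positive lit(s) -> not Horn
Clause 7: 2 positive lit(s) -> not Horn
Total Horn clauses = 2.

2


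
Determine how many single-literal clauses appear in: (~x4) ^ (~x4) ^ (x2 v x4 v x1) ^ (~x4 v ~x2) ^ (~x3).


A unit clause contains exactly one literal.
Unit clauses found: (~x4), (~x4), (~x3).
Count = 3.

3


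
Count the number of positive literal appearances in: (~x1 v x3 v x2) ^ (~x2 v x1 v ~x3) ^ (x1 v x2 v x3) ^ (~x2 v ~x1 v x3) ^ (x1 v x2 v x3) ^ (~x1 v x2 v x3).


Scan each clause for unnegated literals.
Clause 1: 2 positive; Clause 2: 1 positive; Clause 3: 3 positive; Clause 4: 1 positive; Clause 5: 3 positive; Clause 6: 2 positive.
Total positive literal occurrences = 12.

12


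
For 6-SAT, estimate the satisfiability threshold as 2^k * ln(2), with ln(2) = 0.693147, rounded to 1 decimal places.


Using the asymptotic formula: threshold ~ 2^k * ln(2).
2^6 = 64.
64 * 0.693147 = 44.4.

44.4


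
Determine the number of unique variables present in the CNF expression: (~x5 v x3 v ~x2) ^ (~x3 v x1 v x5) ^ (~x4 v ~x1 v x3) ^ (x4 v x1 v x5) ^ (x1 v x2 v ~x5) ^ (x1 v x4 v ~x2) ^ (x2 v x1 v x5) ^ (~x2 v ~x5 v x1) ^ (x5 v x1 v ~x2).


Identify each distinct variable in the formula.
Variables found: x1, x2, x3, x4, x5.
Total distinct variables = 5.

5


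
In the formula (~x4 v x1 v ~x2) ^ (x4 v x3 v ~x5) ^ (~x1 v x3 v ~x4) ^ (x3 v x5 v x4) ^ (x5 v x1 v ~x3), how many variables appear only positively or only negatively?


A pure literal appears in only one polarity across all clauses.
Pure literals: x2 (negative only).
Count = 1.

1


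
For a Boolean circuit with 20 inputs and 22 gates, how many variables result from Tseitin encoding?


The Tseitin transformation introduces one auxiliary variable per gate.
Total variables = inputs + gates = 20 + 22 = 42.

42


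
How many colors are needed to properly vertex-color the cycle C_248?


A cycle on an even number of vertices is bipartite: alternate two colors around the cycle.
Since 248 is even, two colors suffice, and at least two are needed because the graph has edges.
Chromatic number = 2.

2


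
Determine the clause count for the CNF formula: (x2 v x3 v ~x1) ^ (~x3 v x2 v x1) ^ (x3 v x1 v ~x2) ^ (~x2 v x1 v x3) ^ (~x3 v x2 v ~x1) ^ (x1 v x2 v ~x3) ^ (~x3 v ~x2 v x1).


Each group enclosed in parentheses joined by ^ is one clause.
Counting the conjuncts: 7 clauses.

7


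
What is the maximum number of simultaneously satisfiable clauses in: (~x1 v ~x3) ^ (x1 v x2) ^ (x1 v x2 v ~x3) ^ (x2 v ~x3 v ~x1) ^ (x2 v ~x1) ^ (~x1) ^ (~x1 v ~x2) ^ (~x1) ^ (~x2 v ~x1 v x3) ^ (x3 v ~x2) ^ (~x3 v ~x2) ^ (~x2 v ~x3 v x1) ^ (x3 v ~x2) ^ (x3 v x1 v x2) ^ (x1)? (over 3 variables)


Enumerate all 8 truth assignments.
For each, count how many of the 15 clauses are satisfied.
The formula is not fully satisfiable, so the maximum is below 15.
Maximum simultaneously satisfiable clauses = 12.

12


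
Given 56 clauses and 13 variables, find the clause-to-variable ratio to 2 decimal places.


Clause-to-variable ratio = clauses / variables.
56 / 13 = 4.31.

4.31


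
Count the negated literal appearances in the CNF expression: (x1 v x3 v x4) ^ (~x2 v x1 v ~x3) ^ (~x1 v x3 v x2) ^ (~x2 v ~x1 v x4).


Scan each clause for negated literals.
Clause 1: 0 negative; Clause 2: 2 negative; Clause 3: 1 negative; Clause 4: 2 negative.
Total negative literal occurrences = 5.

5


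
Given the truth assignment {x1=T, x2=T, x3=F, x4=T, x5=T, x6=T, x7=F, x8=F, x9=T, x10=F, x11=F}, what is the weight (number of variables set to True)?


The weight is the number of variables assigned True.
True variables: x1, x2, x4, x5, x6, x9.
Weight = 6.

6


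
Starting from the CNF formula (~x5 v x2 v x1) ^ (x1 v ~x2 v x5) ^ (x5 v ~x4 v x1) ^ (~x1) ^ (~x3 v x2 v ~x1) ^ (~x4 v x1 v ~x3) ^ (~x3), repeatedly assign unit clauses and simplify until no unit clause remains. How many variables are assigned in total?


Unit propagation repeatedly assigns the literal in any unit clause, then simplifies.
Assignments in order: x1 = F, x3 = F.
No further unit clauses remain.
Total variables assigned = 2.

2


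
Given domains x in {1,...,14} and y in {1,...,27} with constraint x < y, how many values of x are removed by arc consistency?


For the constraint x < y, x needs a supporting value in y's domain.
x can be at most 26 (one less than y's maximum).
Valid x values from domain: 14 out of 14.
Pruned = 14 - 14 = 0.

0


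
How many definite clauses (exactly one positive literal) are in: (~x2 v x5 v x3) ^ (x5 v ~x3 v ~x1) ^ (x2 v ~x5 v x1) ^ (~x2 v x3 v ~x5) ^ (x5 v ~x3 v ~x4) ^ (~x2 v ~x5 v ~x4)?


A definite clause has exactly one positive literal.
Clause 1: 2 positive -> not definite
Clause 2: 1 positive -> definite
Clause 3: 2 positive -> not definite
Clause 4: 1 positive -> definite
Clause 5: 1 positive -> definite
Clause 6: 0 positive -> not definite
Definite clause count = 3.

3


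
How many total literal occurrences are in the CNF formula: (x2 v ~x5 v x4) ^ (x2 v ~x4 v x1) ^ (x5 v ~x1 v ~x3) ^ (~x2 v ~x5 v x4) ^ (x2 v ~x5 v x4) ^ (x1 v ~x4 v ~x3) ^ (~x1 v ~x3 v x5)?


Clause lengths: 3, 3, 3, 3, 3, 3, 3.
Sum = 3 + 3 + 3 + 3 + 3 + 3 + 3 = 21.

21


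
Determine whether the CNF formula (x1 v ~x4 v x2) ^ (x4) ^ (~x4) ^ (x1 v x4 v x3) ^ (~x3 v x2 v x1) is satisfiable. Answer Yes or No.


Check all 16 possible truth assignments.
Number of satisfying assignments found: 0.
The formula is unsatisfiable.

No


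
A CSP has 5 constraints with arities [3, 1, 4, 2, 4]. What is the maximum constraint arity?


The arities are: 3, 1, 4, 2, 4.
Scan for the maximum value.
Maximum arity = 4.

4


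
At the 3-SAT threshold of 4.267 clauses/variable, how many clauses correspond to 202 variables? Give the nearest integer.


The 3-SAT phase transition occurs at approximately 4.267 clauses per variable.
m = 4.267 * 202 = 861.934.
Rounded to nearest integer: 862.

862


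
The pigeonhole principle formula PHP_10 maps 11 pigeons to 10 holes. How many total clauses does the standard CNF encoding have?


The PHP encoding has two parts:
1) At-least-one-hole clauses: 11 (one per pigeon, each with 10 literals).
2) At-most-one-pigeon-per-hole clauses: 10 holes * C(11,2) = 10 * 55 = 550.
Total clauses = 11 + 550 = 561.

561


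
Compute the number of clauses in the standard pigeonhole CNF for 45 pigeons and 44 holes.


The PHP encoding has two parts:
1) At-least-one-hole clauses: 45 (one per pigeon, each with 44 literals).
2) At-most-one-pigeon-per-hole clauses: 44 holes * C(45,2) = 44 * 990 = 43560.
Total clauses = 45 + 43560 = 43605.

43605


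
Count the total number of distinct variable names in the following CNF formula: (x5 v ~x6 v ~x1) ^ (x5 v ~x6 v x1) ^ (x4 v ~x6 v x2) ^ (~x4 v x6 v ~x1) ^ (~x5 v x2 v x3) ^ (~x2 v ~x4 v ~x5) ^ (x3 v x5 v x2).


Identify each distinct variable in the formula.
Variables found: x1, x2, x3, x4, x5, x6.
Total distinct variables = 6.

6


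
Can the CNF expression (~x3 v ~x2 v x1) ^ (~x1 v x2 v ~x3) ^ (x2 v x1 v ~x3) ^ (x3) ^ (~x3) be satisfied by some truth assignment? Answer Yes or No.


Check all 8 possible truth assignments.
Number of satisfying assignments found: 0.
The formula is unsatisfiable.

No


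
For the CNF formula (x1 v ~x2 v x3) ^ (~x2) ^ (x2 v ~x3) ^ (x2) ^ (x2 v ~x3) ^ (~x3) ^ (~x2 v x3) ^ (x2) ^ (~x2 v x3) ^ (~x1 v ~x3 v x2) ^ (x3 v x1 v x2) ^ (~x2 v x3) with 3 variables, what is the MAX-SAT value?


Enumerate all 8 truth assignments.
For each, count how many of the 12 clauses are satisfied.
The formula is not fully satisfiable, so the maximum is below 12.
Maximum simultaneously satisfiable clauses = 10.

10


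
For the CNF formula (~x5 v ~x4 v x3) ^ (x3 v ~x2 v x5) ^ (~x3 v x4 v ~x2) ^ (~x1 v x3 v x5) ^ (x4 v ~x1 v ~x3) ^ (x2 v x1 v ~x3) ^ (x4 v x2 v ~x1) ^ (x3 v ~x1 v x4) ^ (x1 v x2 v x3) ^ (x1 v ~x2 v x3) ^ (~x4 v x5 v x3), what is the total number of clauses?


Each group enclosed in parentheses joined by ^ is one clause.
Counting the conjuncts: 11 clauses.

11


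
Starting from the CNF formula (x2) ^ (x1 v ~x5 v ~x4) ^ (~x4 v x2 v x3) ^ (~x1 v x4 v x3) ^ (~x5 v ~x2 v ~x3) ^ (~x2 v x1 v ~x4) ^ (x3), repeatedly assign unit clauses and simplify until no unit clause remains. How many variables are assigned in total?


Unit propagation repeatedly assigns the literal in any unit clause, then simplifies.
Assignments in order: x2 = T, x3 = T, x5 = F.
No further unit clauses remain.
Total variables assigned = 3.

3


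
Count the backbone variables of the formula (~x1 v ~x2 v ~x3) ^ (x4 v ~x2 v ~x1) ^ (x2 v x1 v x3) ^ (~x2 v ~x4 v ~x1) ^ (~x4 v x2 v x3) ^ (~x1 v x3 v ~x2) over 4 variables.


Find all satisfying assignments: 9 model(s).
Check which variables have the same value in every model.
No variable is fixed across all models.
Backbone size = 0.

0


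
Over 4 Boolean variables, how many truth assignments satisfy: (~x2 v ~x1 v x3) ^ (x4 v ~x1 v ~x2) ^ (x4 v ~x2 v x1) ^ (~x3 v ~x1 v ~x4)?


Enumerate all 16 truth assignments over 4 variables.
Test each against every clause.
Satisfying assignments found: 9.

9


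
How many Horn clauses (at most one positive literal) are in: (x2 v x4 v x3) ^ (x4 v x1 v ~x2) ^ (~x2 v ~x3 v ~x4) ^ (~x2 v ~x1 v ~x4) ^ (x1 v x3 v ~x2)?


A Horn clause has at most one positive literal.
Clause 1: 3 positive lit(s) -> not Horn
Clause 2: 2 positive lit(s) -> not Horn
Clause 3: 0 positive lit(s) -> Horn
Clause 4: 0 positive lit(s) -> Horn
Clause 5: 2 positive lit(s) -> not Horn
Total Horn clauses = 2.

2


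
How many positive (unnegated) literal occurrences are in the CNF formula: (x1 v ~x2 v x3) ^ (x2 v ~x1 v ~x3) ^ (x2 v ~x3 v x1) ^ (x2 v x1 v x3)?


Scan each clause for unnegated literals.
Clause 1: 2 positive; Clause 2: 1 positive; Clause 3: 2 positive; Clause 4: 3 positive.
Total positive literal occurrences = 8.

8


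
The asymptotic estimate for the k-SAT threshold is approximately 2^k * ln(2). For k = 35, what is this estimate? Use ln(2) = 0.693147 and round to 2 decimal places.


Using the asymptotic formula: threshold ~ 2^k * ln(2).
2^35 = 34359738368.
34359738368 * 0.693147 = 23816349570.56.

23816349570.56


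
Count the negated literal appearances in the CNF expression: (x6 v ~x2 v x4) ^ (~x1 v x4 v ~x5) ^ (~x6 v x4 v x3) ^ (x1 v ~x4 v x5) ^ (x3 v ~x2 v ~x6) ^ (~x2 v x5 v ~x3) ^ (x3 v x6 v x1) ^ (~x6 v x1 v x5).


Scan each clause for negated literals.
Clause 1: 1 negative; Clause 2: 2 negative; Clause 3: 1 negative; Clause 4: 1 negative; Clause 5: 2 negative; Clause 6: 2 negative; Clause 7: 0 negative; Clause 8: 1 negative.
Total negative literal occurrences = 10.

10


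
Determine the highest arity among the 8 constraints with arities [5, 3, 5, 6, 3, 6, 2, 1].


The arities are: 5, 3, 5, 6, 3, 6, 2, 1.
Scan for the maximum value.
Maximum arity = 6.

6


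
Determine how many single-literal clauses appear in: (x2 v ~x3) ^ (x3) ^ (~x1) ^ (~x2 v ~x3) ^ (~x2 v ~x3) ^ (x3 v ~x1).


A unit clause contains exactly one literal.
Unit clauses found: (x3), (~x1).
Count = 2.

2


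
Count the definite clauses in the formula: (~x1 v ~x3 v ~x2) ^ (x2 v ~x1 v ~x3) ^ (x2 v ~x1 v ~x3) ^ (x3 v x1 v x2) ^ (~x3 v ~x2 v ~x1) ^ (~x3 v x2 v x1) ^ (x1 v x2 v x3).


A definite clause has exactly one positive literal.
Clause 1: 0 positive -> not definite
Clause 2: 1 positive -> definite
Clause 3: 1 positive -> definite
Clause 4: 3 positive -> not definite
Clause 5: 0 positive -> not definite
Clause 6: 2 positive -> not definite
Clause 7: 3 positive -> not definite
Definite clause count = 2.

2


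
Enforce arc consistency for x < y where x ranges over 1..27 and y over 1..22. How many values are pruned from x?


For the constraint x < y, x needs a supporting value in y's domain.
x can be at most 21 (one less than y's maximum).
Valid x values from domain: 21 out of 27.
Pruned = 27 - 21 = 6.

6


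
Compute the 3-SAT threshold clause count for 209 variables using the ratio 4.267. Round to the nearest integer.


The 3-SAT phase transition occurs at approximately 4.267 clauses per variable.
m = 4.267 * 209 = 891.803.
Rounded to nearest integer: 892.

892


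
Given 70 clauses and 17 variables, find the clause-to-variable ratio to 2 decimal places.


Clause-to-variable ratio = clauses / variables.
70 / 17 = 4.12.

4.12


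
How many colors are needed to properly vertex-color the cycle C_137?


An odd cycle cannot be 2-colored: alternating two colors around the cycle returns to the start with a conflict.
Since 137 is odd, three colors are required (and three suffice).
Chromatic number = 3.

3


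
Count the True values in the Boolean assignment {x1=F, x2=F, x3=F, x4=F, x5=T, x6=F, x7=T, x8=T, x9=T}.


The weight is the number of variables assigned True.
True variables: x5, x7, x8, x9.
Weight = 4.

4


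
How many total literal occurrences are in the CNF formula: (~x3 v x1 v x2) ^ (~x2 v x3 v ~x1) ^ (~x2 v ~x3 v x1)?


Clause lengths: 3, 3, 3.
Sum = 3 + 3 + 3 = 9.

9
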